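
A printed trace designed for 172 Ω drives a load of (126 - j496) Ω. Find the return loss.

RL ≈ 1.3 dB

Γ = (-46 − j496)/(298 − j496), |Γ| = 0.861
RL = −20·log₁₀|Γ| = −20·log₁₀(0.861)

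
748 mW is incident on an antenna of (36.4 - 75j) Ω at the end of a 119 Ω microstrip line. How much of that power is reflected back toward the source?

P_reflected ≈ 313 mW

|Γ| = |(-82.6 − j75)/(155.4 − j75)| = 0.647
|Γ|² = 0.418
P_refl = |Γ|²·P_inc = 313 mW, P_del = (1 − |Γ|²)·P_inc = 435 mW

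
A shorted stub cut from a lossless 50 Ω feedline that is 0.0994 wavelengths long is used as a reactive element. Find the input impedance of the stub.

Z_in ≈ +j36 Ω

βl = 2π × 0.0994 = 35.8°
tan(βl) = 0.721
For a shorted stub, Z_in = jZ_0·tan(βl)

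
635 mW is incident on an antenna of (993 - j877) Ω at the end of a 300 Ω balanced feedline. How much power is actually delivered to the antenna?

|Γ| = |(693 − j877)/(1293 − j877)| = 0.715
|Γ|² = 0.512
P_refl = |Γ|²·P_inc = 325 mW, P_del = (1 − |Γ|²)·P_inc = 310 mW

P_delivered ≈ 310 mW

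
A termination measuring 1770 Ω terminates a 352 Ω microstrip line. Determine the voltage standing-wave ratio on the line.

Γ = (1770 − 352)/(1770 + 352) = 0.668
VSWR = (1 + 0.668)/(1 − 0.668)

VSWR ≈ 5.03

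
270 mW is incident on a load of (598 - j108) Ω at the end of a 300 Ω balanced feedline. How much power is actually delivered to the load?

|Γ| = |(298 − j108)/(898 − j108)| = 0.35
|Γ|² = 0.123
P_refl = |Γ|²·P_inc = 33.2 mW, P_del = (1 − |Γ|²)·P_inc = 237 mW

P_delivered ≈ 237 mW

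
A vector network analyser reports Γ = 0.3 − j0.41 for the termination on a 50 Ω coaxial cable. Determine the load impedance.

Z_L = Z_0·(1 + Γ)/(1 − Γ) = 50·(1.3 − j0.41)/(0.7 + j0.41)

Z_L ≈ 56.4 − j62.3 Ω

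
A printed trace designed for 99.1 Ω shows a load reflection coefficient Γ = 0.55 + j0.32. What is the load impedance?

Z_L = Z_0·(1 + Γ)/(1 − Γ) = 99.1·(1.55 + j0.32)/(0.45 − j0.32)

Z_L ≈ 193 + j208 Ω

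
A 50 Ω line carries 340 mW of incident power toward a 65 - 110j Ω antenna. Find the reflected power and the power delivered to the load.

P_reflected ≈ 165 mW; P_delivered ≈ 175 mW

|Γ| = |(15 − j110)/(115 − j110)| = 0.698
|Γ|² = 0.487
P_refl = |Γ|²·P_inc = 165 mW, P_del = (1 − |Γ|²)·P_inc = 175 mW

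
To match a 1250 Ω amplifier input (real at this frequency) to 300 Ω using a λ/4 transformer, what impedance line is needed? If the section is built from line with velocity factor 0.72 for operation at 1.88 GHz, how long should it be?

Z_qwt = √(Z_0·R_L) = √(300 × 1250) = √375000
λ = 0.72·c/f = 0.115 m, so l = λ/4 = 0.0287 m

Z_qwt ≈ 612 Ω; length ≈ 2.87 cm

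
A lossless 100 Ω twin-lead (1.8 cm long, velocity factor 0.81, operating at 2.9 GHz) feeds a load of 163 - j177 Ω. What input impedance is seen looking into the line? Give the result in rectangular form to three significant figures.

λ = v/f = 0.81·c / 2.9 GHz = 0.0838 m
βl = 2π·l/λ = 2π × 0.215 = 77.3°
tan(βl) = tan(77.3°) = 4.45
Z_in = Z_0·(Z_L + jZ_0·tanβl)/(Z_0 + jZ_L·tanβl)
     = 100·(163 + j268)/(888 + j725)

Z_in ≈ 25.8 + j9.1 Ω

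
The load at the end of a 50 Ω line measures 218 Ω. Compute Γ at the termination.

Γ = 0.627

Γ = (Z_L − Z_0)/(Z_L + Z_0) = (218 − 50)/(218 + 50) = 168/268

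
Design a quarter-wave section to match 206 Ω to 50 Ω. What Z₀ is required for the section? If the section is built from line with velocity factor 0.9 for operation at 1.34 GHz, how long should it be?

Z_qwt = √(Z_0·R_L) = √(50 × 206) = √10300
λ = 0.9·c/f = 0.201 m, so l = λ/4 = 0.0504 m

Z_qwt ≈ 101 Ω; length ≈ 5.04 cm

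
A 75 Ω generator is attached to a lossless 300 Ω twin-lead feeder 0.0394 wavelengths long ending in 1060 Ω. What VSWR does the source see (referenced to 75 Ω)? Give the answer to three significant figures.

βl = 2π × 0.0394 = 14.2°
tan(βl) = 0.253
Z_in = Z_0·(Z_L + jZ_0·tanβl)/(Z_0 + jZ_L·tanβl) = 627 − j484 Ω
Γ_s = (Z_in − Z_s)/(Z_in + Z_s) = (552 − j484)/(702 − j484), |Γ_s| = 0.861
VSWR = (1 + |Γ_s|)/(1 − |Γ_s|)

VSWR ≈ 13.4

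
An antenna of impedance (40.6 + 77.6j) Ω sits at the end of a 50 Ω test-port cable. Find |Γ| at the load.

|Γ| ≈ 0.655

Γ = (Z_L − Z_0)/(Z_L + Z_0) = (-9.4 + j77.6)/(90.6 + j77.6)
|Γ| = 78.2/119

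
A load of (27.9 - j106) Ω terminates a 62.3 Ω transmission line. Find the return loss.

Γ = (-34.4 − j106)/(90.2 − j106), |Γ| = 0.801
RL = −20·log₁₀|Γ| = −20·log₁₀(0.801)

RL ≈ 1.93 dB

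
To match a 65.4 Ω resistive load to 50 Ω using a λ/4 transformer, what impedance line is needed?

Z_qwt ≈ 57.2 Ω

Z_qwt = √(Z_0·R_L) = √(50 × 65.4) = √3270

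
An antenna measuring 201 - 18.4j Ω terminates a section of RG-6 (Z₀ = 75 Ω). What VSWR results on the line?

VSWR ≈ 2.71

Γ = (Z_L − Z_0)/(Z_L + Z_0) = (126 − j18.4)/(276 − j18.4)
|Γ| = 127/277 = 0.46
VSWR = (1 + |Γ|)/(1 − |Γ|) = 1.46/0.54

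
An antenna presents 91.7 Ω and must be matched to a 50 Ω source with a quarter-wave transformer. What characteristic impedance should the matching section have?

Z_qwt ≈ 67.7 Ω

Z_qwt = √(Z_0·R_L) = √(50 × 91.7) = √4585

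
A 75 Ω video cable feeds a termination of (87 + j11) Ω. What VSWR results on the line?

VSWR ≈ 1.22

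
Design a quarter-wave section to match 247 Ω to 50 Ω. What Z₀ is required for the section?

Z_qwt ≈ 111 Ω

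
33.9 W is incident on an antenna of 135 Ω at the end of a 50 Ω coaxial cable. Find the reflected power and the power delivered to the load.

P_reflected ≈ 7.16 W; P_delivered ≈ 26.7 W

Γ = (135 − 50)/(135 + 50) = 0.459
|Γ|² = 0.211
P_refl = |Γ|²·P_inc = 7.16 W, P_del = (1 − |Γ|²)·P_inc = 26.7 W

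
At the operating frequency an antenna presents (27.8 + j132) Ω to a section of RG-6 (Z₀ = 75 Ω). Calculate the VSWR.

Γ = (Z_L − Z_0)/(Z_L + Z_0) = (-47.2 + j132)/(102.8 + j132)
|Γ| = 140/167 = 0.838
VSWR = (1 + |Γ|)/(1 − |Γ|) = 1.84/0.162

VSWR ≈ 11.3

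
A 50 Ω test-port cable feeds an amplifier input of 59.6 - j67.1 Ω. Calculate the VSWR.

VSWR ≈ 3.23

Γ = (Z_L − Z_0)/(Z_L + Z_0) = (9.6 − j67.1)/(109.6 − j67.1)
|Γ| = 67.8/129 = 0.527
VSWR = (1 + |Γ|)/(1 − |Γ|) = 1.53/0.473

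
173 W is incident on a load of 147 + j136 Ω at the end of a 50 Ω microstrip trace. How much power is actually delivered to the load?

P_delivered ≈ 88.8 W

|Γ| = |(97 + j136)/(197 + j136)| = 0.698
|Γ|² = 0.487
P_refl = |Γ|²·P_inc = 84.2 W, P_del = (1 − |Γ|²)·P_inc = 88.8 W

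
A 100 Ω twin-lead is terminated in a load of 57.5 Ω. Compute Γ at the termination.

Γ = -0.27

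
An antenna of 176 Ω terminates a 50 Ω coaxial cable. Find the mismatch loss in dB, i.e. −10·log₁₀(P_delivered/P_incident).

mismatch loss ≈ 1.62 dB

Γ = (176 − 50)/(176 + 50) = 0.558
|Γ|² = 0.311, so P_del/P_inc = 1 − |Γ|² = 0.689
ML = −10·log₁₀(1 − |Γ|²)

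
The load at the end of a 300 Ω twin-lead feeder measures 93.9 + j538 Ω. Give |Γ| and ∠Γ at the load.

Γ = (Z_L − Z_0)/(Z_L + Z_0) = (-206.1 + j538)/(393.9 + j538)
|Γ| = 576/667 = 0.864

Γ ≈ 0.864 ∠ 57.2°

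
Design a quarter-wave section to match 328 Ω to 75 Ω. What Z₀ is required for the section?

Z_qwt = √(Z_0·R_L) = √(75 × 328) = √24600

Z_qwt ≈ 157 Ω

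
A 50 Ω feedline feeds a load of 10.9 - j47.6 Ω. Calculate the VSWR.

Γ = (Z_L − Z_0)/(Z_L + Z_0) = (-39.1 − j47.6)/(60.9 − j47.6)
|Γ| = 61.6/77.3 = 0.797
VSWR = (1 + |Γ|)/(1 − |Γ|) = 1.8/0.203

VSWR ≈ 8.85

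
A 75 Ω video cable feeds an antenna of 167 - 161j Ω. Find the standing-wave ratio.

Γ = (Z_L − Z_0)/(Z_L + Z_0) = (92 − j161)/(242 − j161)
|Γ| = 185/291 = 0.638
VSWR = (1 + |Γ|)/(1 − |Γ|) = 1.64/0.362

VSWR ≈ 4.52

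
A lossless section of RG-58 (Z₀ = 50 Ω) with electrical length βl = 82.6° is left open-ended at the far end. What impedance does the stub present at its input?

tan(βl) = 7.7
For an open-ended stub, Z_in = −jZ_0·cot(βl) = −jZ_0/tan(βl)

Z_in ≈ −j6.49 Ω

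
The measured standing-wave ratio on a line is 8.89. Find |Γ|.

|Γ| ≈ 0.798

|Γ| = (S − 1)/(S + 1) = (8.89 − 1)/(8.89 + 1) = 7.89/9.89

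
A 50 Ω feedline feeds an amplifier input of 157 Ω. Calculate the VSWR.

Γ = (157 − 50)/(157 + 50) = 0.517
VSWR = (1 + 0.517)/(1 − 0.517)

VSWR ≈ 3.14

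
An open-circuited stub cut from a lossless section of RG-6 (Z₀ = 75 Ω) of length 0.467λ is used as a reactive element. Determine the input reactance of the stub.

X_in ≈ 357 Ω (inductive)

βl = 2π × 0.467 = 168°
tan(βl) = -0.21
For an open-circuited stub, Z_in = −jZ_0·cot(βl) = −jZ_0/tan(βl)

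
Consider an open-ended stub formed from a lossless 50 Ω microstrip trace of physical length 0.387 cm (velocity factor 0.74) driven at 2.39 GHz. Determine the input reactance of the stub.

λ = v/f = 0.74·c / 2.39 GHz = 0.0929 m
βl = 2π·l/λ = 2π × 0.0417 = 15°
tan(βl) = 0.268
For an open-ended stub, Z_in = −jZ_0·cot(βl) = −jZ_0/tan(βl)

X_in ≈ -187 Ω (capacitive)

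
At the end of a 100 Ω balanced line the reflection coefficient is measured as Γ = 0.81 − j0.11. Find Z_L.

Z_L ≈ 688 − j456 Ω

Z_L = Z_0·(1 + Γ)/(1 − Γ) = 100·(1.81 − j0.11)/(0.19 + j0.11)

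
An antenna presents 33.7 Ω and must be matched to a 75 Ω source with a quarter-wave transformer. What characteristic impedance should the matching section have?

Z_qwt ≈ 50.3 Ω

Z_qwt = √(Z_0·R_L) = √(75 × 33.7) = √2528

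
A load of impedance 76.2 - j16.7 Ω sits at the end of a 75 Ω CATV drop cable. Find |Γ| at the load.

Γ = (Z_L − Z_0)/(Z_L + Z_0) = (1.2 − j16.7)/(151.2 − j16.7)
|Γ| = 16.7/152

|Γ| ≈ 0.11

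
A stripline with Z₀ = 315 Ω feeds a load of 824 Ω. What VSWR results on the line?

VSWR ≈ 2.62

Γ = (824 − 315)/(824 + 315) = 0.447
VSWR = (1 + 0.447)/(1 − 0.447)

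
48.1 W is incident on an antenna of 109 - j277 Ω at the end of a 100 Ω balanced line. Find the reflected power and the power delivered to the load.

|Γ| = |(9 − j277)/(209 − j277)| = 0.799
|Γ|² = 0.638
P_refl = |Γ|²·P_inc = 30.7 W, P_del = (1 − |Γ|²)·P_inc = 17.4 W

P_reflected ≈ 30.7 W; P_delivered ≈ 17.4 W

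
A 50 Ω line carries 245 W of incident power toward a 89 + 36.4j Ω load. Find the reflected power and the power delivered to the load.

P_reflected ≈ 33.8 W; P_delivered ≈ 211 W

|Γ| = |(39 + j36.4)/(139 + j36.4)| = 0.371
|Γ|² = 0.138
P_refl = |Γ|²·P_inc = 33.8 W, P_del = (1 − |Γ|²)·P_inc = 211 W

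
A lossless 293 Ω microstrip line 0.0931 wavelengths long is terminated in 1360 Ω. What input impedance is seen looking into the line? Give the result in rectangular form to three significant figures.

Z_in ≈ 187 − j382 Ω

βl = 2π × 0.0931 = 33.5°
tan(βl) = tan(33.5°) = 0.662
Z_in = Z_0·(Z_L + jZ_0·tanβl)/(Z_0 + jZ_L·tanβl)
     = 293·(1360 + j194)/(293 + j901)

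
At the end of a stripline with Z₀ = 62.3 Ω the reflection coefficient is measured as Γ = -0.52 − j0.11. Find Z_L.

Z_L ≈ 19.2 − j5.9 Ω

Z_L = Z_0·(1 + Γ)/(1 − Γ) = 62.3·(0.48 − j0.11)/(1.52 + j0.11)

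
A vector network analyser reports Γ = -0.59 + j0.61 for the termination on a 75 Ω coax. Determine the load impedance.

Z_L ≈ 7.24 + j31.5 Ω

Z_L = Z_0·(1 + Γ)/(1 − Γ) = 75·(0.41 + j0.61)/(1.59 − j0.61)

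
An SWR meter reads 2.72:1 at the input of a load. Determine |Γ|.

|Γ| ≈ 0.462

|Γ| = (S − 1)/(S + 1) = (2.72 − 1)/(2.72 + 1) = 1.72/3.72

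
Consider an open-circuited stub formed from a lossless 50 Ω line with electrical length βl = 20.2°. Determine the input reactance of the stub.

tan(βl) = 0.368
For an open-circuited stub, Z_in = −jZ_0·cot(βl) = −jZ_0/tan(βl)

X_in ≈ -136 Ω (capacitive)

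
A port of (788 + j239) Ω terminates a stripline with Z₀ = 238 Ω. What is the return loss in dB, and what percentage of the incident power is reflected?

Γ = (550 + j239)/(1026 + j239), |Γ| = 0.569
RL = −20·log₁₀(0.569) = 4.89 dB
P_refl/P_inc = |Γ|² = 0.324

RL ≈ 4.89 dB; 32.4% of incident power reflected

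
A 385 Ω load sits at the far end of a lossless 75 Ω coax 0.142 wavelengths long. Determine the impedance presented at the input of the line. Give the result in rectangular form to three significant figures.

βl = 2π × 0.142 = 51.1°
tan(βl) = tan(51.1°) = 1.24
Z_in = Z_0·(Z_L + jZ_0·tanβl)/(Z_0 + jZ_L·tanβl)
     = 75·(385 + j93)/(75 + j477)

Z_in ≈ 23.5 − j56.8 Ω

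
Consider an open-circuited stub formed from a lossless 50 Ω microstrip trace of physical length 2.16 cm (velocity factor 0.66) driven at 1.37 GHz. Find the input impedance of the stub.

λ = v/f = 0.66·c / 1.37 GHz = 0.145 m
βl = 2π·l/λ = 2π × 0.149 = 53.8°
tan(βl) = 1.37
For an open-circuited stub, Z_in = −jZ_0·cot(βl) = −jZ_0/tan(βl)

Z_in ≈ −j36.6 Ω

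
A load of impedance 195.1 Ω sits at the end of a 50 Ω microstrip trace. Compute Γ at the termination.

Γ = (Z_L − Z_0)/(Z_L + Z_0) = (195.1 − 50)/(195.1 + 50) = 145.1/245.1

Γ = 0.592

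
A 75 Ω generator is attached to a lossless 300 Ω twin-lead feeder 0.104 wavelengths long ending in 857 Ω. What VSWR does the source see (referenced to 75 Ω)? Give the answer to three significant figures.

βl = 2π × 0.104 = 37.4°
tan(βl) = 0.766
Z_in = Z_0·(Z_L + jZ_0·tanβl)/(Z_0 + jZ_L·tanβl) = 235 − j284 Ω
Γ_s = (Z_in − Z_s)/(Z_in + Z_s) = (160 − j284)/(310 − j284), |Γ_s| = 0.776
VSWR = (1 + |Γ_s|)/(1 − |Γ_s|)

VSWR ≈ 7.91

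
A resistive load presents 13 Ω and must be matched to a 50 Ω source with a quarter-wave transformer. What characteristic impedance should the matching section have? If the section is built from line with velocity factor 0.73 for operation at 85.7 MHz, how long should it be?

Z_qwt = √(Z_0·R_L) = √(50 × 13) = √650
λ = 0.73·c/f = 2.56 m, so l = λ/4 = 0.639 m

Z_qwt ≈ 25.5 Ω; length ≈ 63.9 cm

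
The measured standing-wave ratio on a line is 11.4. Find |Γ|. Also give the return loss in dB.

|Γ| = (S − 1)/(S + 1) = (11.4 − 1)/(11.4 + 1) = 10.4/12.4
RL = −20·log₁₀|Γ| = −20·log₁₀(0.839)

|Γ| ≈ 0.839; return loss ≈ 1.53 dB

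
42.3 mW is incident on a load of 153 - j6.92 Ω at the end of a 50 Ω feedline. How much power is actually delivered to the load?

|Γ| = |(103 − j6.92)/(203 − j6.92)| = 0.508
|Γ|² = 0.258
P_refl = |Γ|²·P_inc = 10.9 mW, P_del = (1 − |Γ|²)·P_inc = 31.4 mW

P_delivered ≈ 31.4 mW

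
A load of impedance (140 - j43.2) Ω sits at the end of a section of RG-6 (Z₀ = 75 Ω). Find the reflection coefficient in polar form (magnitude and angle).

Γ ≈ 0.356 ∠ -22.2°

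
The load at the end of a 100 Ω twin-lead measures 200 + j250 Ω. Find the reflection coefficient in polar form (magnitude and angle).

Γ = (Z_L − Z_0)/(Z_L + Z_0) = (100 + j250)/(300 + j250)
|Γ| = 269/391 = 0.689

Γ ≈ 0.689 ∠ 28.4°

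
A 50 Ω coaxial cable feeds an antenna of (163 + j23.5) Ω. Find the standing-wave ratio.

VSWR ≈ 3.33

Γ = (Z_L − Z_0)/(Z_L + Z_0) = (113 + j23.5)/(213 + j23.5)
|Γ| = 115/214 = 0.539
VSWR = (1 + |Γ|)/(1 − |Γ|) = 1.54/0.461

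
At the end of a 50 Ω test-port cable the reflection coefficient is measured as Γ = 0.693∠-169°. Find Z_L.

Z_L = Z_0·(1 + Γ)/(1 − Γ) = 50·(0.32 − j0.132)/(1.68 + j0.132)

Z_L ≈ 9.15 − j4.65 Ω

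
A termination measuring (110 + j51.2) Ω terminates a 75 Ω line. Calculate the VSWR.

VSWR ≈ 1.95

Γ = (Z_L − Z_0)/(Z_L + Z_0) = (35 + j51.2)/(185 + j51.2)
|Γ| = 62/192 = 0.323
VSWR = (1 + |Γ|)/(1 − |Γ|) = 1.32/0.677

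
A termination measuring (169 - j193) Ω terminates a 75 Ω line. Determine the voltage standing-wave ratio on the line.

VSWR ≈ 5.45

Γ = (Z_L − Z_0)/(Z_L + Z_0) = (94 − j193)/(244 − j193)
|Γ| = 215/311 = 0.69
VSWR = (1 + |Γ|)/(1 − |Γ|) = 1.69/0.31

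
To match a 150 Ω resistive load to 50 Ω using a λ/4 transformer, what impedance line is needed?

Z_qwt = √(Z_0·R_L) = √(50 × 150) = √7500

Z_qwt ≈ 86.6 Ω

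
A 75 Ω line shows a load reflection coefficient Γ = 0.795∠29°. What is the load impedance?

Z_L = Z_0·(1 + Γ)/(1 − Γ) = 75·(1.7 + j0.385)/(0.305 − j0.385)

Z_L ≈ 114 + j240 Ω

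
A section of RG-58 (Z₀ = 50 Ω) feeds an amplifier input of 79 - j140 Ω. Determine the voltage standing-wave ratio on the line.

Γ = (Z_L − Z_0)/(Z_L + Z_0) = (29 − j140)/(129 − j140)
|Γ| = 143/190 = 0.751
VSWR = (1 + |Γ|)/(1 − |Γ|) = 1.75/0.249

VSWR ≈ 7.03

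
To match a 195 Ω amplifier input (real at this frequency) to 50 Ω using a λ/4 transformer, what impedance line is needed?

Z_qwt ≈ 98.7 Ω

Z_qwt = √(Z_0·R_L) = √(50 × 195) = √9750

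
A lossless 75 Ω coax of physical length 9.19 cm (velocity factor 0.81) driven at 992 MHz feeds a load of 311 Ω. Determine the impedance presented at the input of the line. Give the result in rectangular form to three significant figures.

λ = v/f = 0.81·c / 992 MHz = 0.245 m
βl = 2π·l/λ = 2π × 0.375 = 135°
tan(βl) = tan(135°) = -0.998
Z_in = Z_0·(Z_L + jZ_0·tanβl)/(Z_0 + jZ_L·tanβl)
     = 75·(311 − j74.8)/(75 − j310)

Z_in ≈ 34.2 + j66.9 Ω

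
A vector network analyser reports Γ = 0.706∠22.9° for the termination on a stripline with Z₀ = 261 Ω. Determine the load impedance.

Z_L ≈ 662 + j725 Ω

Z_L = Z_0·(1 + Γ)/(1 − Γ) = 261·(1.65 + j0.275)/(0.35 − j0.275)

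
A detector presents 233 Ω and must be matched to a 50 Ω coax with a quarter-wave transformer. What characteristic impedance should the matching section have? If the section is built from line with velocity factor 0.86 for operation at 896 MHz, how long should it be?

Z_qwt ≈ 108 Ω; length ≈ 7.2 cm

Z_qwt = √(Z_0·R_L) = √(50 × 233) = √11650
λ = 0.86·c/f = 0.288 m, so l = λ/4 = 0.072 m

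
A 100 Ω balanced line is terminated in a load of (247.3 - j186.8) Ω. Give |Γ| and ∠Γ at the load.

Γ = (Z_L − Z_0)/(Z_L + Z_0) = (147.3 − j186.8)/(347.3 − j186.8)
|Γ| = 238/394 = 0.603

Γ ≈ 0.603 ∠ -23.5°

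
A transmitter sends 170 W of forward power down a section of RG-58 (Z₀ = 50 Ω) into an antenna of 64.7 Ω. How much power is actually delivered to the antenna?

P_delivered ≈ 167 W

Γ = (64.7 − 50)/(64.7 + 50) = 0.128
|Γ|² = 0.0164
P_refl = |Γ|²·P_inc = 2.79 W, P_del = (1 − |Γ|²)·P_inc = 167 W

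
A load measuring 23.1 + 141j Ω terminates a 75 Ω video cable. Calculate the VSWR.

VSWR ≈ 15

Γ = (Z_L − Z_0)/(Z_L + Z_0) = (-51.9 + j141)/(98.1 + j141)
|Γ| = 150/172 = 0.875
VSWR = (1 + |Γ|)/(1 − |Γ|) = 1.87/0.125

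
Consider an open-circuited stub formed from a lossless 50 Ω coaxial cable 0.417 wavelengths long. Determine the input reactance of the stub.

βl = 2π × 0.417 = 150°
tan(βl) = -0.575
For an open-circuited stub, Z_in = −jZ_0·cot(βl) = −jZ_0/tan(βl)

X_in ≈ 87 Ω (inductive)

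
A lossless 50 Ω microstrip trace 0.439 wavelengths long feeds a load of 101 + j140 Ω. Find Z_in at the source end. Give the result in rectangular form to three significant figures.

Z_in ≈ 22.6 + j64.9 Ω

βl = 2π × 0.439 = 158°
tan(βl) = tan(158°) = -0.403
Z_in = Z_0·(Z_L + jZ_0·tanβl)/(Z_0 + jZ_L·tanβl)
     = 50·(101 + j120)/(106 − j40.7)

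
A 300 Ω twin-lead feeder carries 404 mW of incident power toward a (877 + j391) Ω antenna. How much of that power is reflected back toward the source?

|Γ| = |(577 + j391)/(1177 + j391)| = 0.562
|Γ|² = 0.316
P_refl = |Γ|²·P_inc = 128 mW, P_del = (1 − |Γ|²)·P_inc = 276 mW

P_reflected ≈ 128 mW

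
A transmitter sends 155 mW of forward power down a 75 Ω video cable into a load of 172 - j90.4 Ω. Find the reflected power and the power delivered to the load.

P_reflected ≈ 39.4 mW; P_delivered ≈ 116 mW

|Γ| = |(97 − j90.4)/(247 − j90.4)| = 0.504
|Γ|² = 0.254
P_refl = |Γ|²·P_inc = 39.4 mW, P_del = (1 − |Γ|²)·P_inc = 116 mW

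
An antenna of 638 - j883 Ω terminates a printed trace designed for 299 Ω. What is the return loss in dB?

RL ≈ 2.68 dB

Γ = (339 − j883)/(937 − j883), |Γ| = 0.735
RL = −20·log₁₀|Γ| = −20·log₁₀(0.735)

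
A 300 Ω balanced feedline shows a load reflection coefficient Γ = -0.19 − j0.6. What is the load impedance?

Z_L ≈ 102 − j203 Ω

Z_L = Z_0·(1 + Γ)/(1 − Γ) = 300·(0.81 − j0.6)/(1.19 + j0.6)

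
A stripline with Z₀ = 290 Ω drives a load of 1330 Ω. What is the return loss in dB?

RL ≈ 3.85 dB

Γ = (1330 − 290)/(1330 + 290) = 0.642
RL = −20·log₁₀|Γ| = −20·log₁₀(0.642)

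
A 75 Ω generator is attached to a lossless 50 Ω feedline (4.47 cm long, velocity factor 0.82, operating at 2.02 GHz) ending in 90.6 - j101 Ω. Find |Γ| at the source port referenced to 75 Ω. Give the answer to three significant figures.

λ = v/f = 0.82·c / 2.02 GHz = 0.122 m
βl = 2π·l/λ = 2π × 0.367 = 132°
tan(βl) = -1.11
Z_in = Z_0·(Z_L + jZ_0·tanβl)/(Z_0 + jZ_L·tanβl) = 36.4 + j67.6 Ω
Γ_s = (Z_in − Z_s)/(Z_in + Z_s) = (-38.6 + j67.6)/(111 + j67.6), |Γ_s| = 0.598

|Γ| ≈ 0.598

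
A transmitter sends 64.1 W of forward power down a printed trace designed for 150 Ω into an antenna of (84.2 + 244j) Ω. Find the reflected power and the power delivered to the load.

|Γ| = |(-65.8 + j244)/(234.2 + j244)| = 0.747
|Γ|² = 0.558
P_refl = |Γ|²·P_inc = 35.8 W, P_del = (1 − |Γ|²)·P_inc = 28.3 W

P_reflected ≈ 35.8 W; P_delivered ≈ 28.3 W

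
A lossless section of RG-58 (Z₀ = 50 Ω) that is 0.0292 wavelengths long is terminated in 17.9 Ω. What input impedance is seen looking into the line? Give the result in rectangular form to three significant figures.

βl = 2π × 0.0292 = 10.5°
tan(βl) = tan(10.5°) = 0.186
Z_in = Z_0·(Z_L + jZ_0·tanβl)/(Z_0 + jZ_L·tanβl)
     = 50·(17.9 + j9.28)/(50 + j3.32)

Z_in ≈ 18.4 + j8.05 Ω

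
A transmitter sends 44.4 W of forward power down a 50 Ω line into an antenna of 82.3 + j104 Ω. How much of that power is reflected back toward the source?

|Γ| = |(32.3 + j104)/(132.3 + j104)| = 0.647
|Γ|² = 0.419
P_refl = |Γ|²·P_inc = 18.6 W, P_del = (1 − |Γ|²)·P_inc = 25.8 W

P_reflected ≈ 18.6 W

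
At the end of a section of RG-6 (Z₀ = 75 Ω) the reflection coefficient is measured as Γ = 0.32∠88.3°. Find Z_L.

Z_L ≈ 62.1 + j44.3 Ω

Z_L = Z_0·(1 + Γ)/(1 − Γ) = 75·(1.01 + j0.32)/(0.991 − j0.32)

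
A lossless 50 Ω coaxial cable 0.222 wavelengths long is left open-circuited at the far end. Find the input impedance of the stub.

βl = 2π × 0.222 = 79.9°
tan(βl) = 5.63
For an open-circuited stub, Z_in = −jZ_0·cot(βl) = −jZ_0/tan(βl)

Z_in ≈ −j8.89 Ω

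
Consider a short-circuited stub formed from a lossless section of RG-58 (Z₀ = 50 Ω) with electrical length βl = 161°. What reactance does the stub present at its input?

tan(βl) = -0.344
For a short-circuited stub, Z_in = jZ_0·tan(βl)

X_in ≈ -17.2 Ω (capacitive)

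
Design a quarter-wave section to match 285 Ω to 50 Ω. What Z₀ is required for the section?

Z_qwt ≈ 119 Ω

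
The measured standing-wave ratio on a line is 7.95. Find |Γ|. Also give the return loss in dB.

|Γ| = (S − 1)/(S + 1) = (7.95 − 1)/(7.95 + 1) = 6.95/8.95
RL = −20·log₁₀|Γ| = −20·log₁₀(0.777)

|Γ| ≈ 0.777; return loss ≈ 2.2 dB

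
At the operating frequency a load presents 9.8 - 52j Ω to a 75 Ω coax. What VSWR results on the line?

Γ = (Z_L − Z_0)/(Z_L + Z_0) = (-65.2 − j52)/(84.8 − j52)
|Γ| = 83.4/99.5 = 0.838
VSWR = (1 + |Γ|)/(1 − |Γ|) = 1.84/0.162

VSWR ≈ 11.4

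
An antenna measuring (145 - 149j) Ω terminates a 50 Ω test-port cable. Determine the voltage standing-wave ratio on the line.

Γ = (Z_L − Z_0)/(Z_L + Z_0) = (95 − j149)/(195 − j149)
|Γ| = 177/245 = 0.72
VSWR = (1 + |Γ|)/(1 − |Γ|) = 1.72/0.28

VSWR ≈ 6.14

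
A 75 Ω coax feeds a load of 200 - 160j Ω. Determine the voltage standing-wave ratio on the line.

VSWR ≈ 4.53

Γ = (Z_L − Z_0)/(Z_L + Z_0) = (125 − j160)/(275 − j160)
|Γ| = 203/318 = 0.638
VSWR = (1 + |Γ|)/(1 − |Γ|) = 1.64/0.362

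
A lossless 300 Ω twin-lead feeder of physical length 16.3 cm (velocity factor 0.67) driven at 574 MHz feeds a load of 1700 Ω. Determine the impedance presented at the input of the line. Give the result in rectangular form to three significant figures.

Z_in ≈ 697 + j804 Ω

λ = v/f = 0.67·c / 574 MHz = 0.35 m
βl = 2π·l/λ = 2π × 0.465 = 168°
tan(βl) = tan(168°) = -0.22
Z_in = Z_0·(Z_L + jZ_0·tanβl)/(Z_0 + jZ_L·tanβl)
     = 300·(1700 − j66.1)/(300 − j375)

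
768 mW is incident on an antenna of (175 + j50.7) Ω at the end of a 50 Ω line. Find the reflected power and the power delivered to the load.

P_reflected ≈ 263 mW; P_delivered ≈ 505 mW

|Γ| = |(125 + j50.7)/(225 + j50.7)| = 0.585
|Γ|² = 0.342
P_refl = |Γ|²·P_inc = 263 mW, P_del = (1 − |Γ|²)·P_inc = 505 mW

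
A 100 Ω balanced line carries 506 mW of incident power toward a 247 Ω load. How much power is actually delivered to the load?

P_delivered ≈ 415 mW

Γ = (247 − 100)/(247 + 100) = 0.424
|Γ|² = 0.179
P_refl = |Γ|²·P_inc = 90.8 mW, P_del = (1 − |Γ|²)·P_inc = 415 mW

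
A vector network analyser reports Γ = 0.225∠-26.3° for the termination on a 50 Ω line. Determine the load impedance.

Z_L = Z_0·(1 + Γ)/(1 − Γ) = 50·(1.2 − j0.0997)/(0.798 + j0.0997)

Z_L ≈ 73.3 − j15.4 Ω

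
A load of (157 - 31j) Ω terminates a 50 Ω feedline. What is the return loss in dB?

RL ≈ 5.48 dB

Γ = (107 − j31)/(207 − j31), |Γ| = 0.532
RL = −20·log₁₀|Γ| = −20·log₁₀(0.532)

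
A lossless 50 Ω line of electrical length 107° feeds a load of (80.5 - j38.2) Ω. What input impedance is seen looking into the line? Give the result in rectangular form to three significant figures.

Z_in ≈ 31.4 + j24.2 Ω

tan(βl) = tan(107°) = -3.27
Z_in = Z_0·(Z_L + jZ_0·tanβl)/(Z_0 + jZ_L·tanβl)
     = 50·(80.5 − j202)/(-74.9 − j263)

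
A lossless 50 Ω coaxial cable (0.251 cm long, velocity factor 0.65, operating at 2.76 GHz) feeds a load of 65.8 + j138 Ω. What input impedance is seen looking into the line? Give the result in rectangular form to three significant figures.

Z_in ≈ 303 + j158 Ω

λ = v/f = 0.65·c / 2.76 GHz = 0.0707 m
βl = 2π·l/λ = 2π × 0.0355 = 12.8°
tan(βl) = tan(12.8°) = 0.227
Z_in = Z_0·(Z_L + jZ_0·tanβl)/(Z_0 + jZ_L·tanβl)
     = 50·(65.8 + j149)/(18.7 + j14.9)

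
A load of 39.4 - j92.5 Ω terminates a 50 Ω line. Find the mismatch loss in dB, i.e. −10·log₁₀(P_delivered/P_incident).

Γ = (-10.6 − j92.5)/(89.4 − j92.5), |Γ| = 0.724
|Γ|² = 0.524, so P_del/P_inc = 1 − |Γ|² = 0.476
ML = −10·log₁₀(1 − |Γ|²)

mismatch loss ≈ 3.22 dB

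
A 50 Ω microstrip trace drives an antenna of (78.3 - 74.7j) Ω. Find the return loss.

Γ = (28.3 − j74.7)/(128.3 − j74.7), |Γ| = 0.538
RL = −20·log₁₀|Γ| = −20·log₁₀(0.538)

RL ≈ 5.38 dB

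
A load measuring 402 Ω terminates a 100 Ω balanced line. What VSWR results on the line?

VSWR ≈ 4.02

Γ = (402 − 100)/(402 + 100) = 0.602
VSWR = (1 + 0.602)/(1 − 0.602)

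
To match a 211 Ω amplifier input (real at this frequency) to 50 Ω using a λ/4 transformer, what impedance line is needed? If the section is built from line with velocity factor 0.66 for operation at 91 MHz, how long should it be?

Z_qwt ≈ 103 Ω; length ≈ 54.4 cm

Z_qwt = √(Z_0·R_L) = √(50 × 211) = √10550
λ = 0.66·c/f = 2.18 m, so l = λ/4 = 0.544 m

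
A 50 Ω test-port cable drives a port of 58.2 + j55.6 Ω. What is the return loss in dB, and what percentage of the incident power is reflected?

Γ = (8.2 + j55.6)/(108.2 + j55.6), |Γ| = 0.462
RL = −20·log₁₀(0.462) = 6.71 dB
P_refl/P_inc = |Γ|² = 0.213

RL ≈ 6.71 dB; 21.3% of incident power reflected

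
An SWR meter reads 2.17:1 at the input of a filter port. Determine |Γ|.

|Γ| = (S − 1)/(S + 1) = (2.17 − 1)/(2.17 + 1) = 1.17/3.17

|Γ| ≈ 0.369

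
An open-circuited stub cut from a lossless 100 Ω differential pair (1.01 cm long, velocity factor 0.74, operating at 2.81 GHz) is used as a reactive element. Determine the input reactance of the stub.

λ = v/f = 0.74·c / 2.81 GHz = 0.079 m
βl = 2π·l/λ = 2π × 0.128 = 46°
tan(βl) = 1.04
For an open-circuited stub, Z_in = −jZ_0·cot(βl) = −jZ_0/tan(βl)

X_in ≈ -96.5 Ω (capacitive)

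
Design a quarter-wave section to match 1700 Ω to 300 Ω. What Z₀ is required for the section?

Z_qwt = √(Z_0·R_L) = √(300 × 1700) = √510000

Z_qwt ≈ 714 Ω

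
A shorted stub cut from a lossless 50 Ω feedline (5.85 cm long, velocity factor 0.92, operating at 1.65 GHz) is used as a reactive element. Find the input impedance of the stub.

λ = v/f = 0.92·c / 1.65 GHz = 0.167 m
βl = 2π·l/λ = 2π × 0.35 = 126°
tan(βl) = -1.38
For a shorted stub, Z_in = jZ_0·tan(βl)

Z_in ≈ −j69.1 Ω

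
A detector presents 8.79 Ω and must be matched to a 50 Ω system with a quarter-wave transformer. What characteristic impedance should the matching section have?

Z_qwt ≈ 21 Ω

Z_qwt = √(Z_0·R_L) = √(50 × 8.79) = √439.5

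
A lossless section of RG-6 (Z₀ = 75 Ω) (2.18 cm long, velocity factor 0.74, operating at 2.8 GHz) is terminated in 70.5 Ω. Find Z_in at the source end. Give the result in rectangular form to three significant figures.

λ = v/f = 0.74·c / 2.8 GHz = 0.0793 m
βl = 2π·l/λ = 2π × 0.275 = 99°
tan(βl) = tan(99°) = -6.33
Z_in = Z_0·(Z_L + jZ_0·tanβl)/(Z_0 + jZ_L·tanβl)
     = 75·(70.5 − j474)/(75 − j446)

Z_in ≈ 79.5 − j1.52 Ω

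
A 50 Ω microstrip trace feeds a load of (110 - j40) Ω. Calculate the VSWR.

VSWR ≈ 2.55

Γ = (Z_L − Z_0)/(Z_L + Z_0) = (60 − j40)/(160 − j40)
|Γ| = 72.1/165 = 0.437
VSWR = (1 + |Γ|)/(1 − |Γ|) = 1.44/0.563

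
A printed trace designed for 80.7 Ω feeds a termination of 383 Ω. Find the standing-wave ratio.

VSWR ≈ 4.75

Γ = (383 − 80.7)/(383 + 80.7) = 0.652
VSWR = (1 + 0.652)/(1 − 0.652)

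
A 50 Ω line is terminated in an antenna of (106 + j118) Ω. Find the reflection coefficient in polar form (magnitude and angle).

Γ ≈ 0.668 ∠ 27.5°

Γ = (Z_L − Z_0)/(Z_L + Z_0) = (56 + j118)/(156 + j118)
|Γ| = 131/196 = 0.668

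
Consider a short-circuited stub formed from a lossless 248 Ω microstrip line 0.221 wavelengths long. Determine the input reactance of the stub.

X_in ≈ 1350 Ω (inductive)

βl = 2π × 0.221 = 79.6°
tan(βl) = 5.43
For a short-circuited stub, Z_in = jZ_0·tan(βl)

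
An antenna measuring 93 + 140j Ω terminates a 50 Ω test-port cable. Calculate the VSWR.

VSWR ≈ 6.46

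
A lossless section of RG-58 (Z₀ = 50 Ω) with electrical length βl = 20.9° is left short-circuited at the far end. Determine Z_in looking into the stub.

tan(βl) = 0.382
For a short-circuited stub, Z_in = jZ_0·tan(βl)

Z_in ≈ +j19.1 Ω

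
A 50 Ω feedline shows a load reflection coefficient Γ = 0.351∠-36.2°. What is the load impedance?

Z_L = Z_0·(1 + Γ)/(1 − Γ) = 50·(1.28 − j0.207)/(0.717 + j0.207)

Z_L ≈ 78.7 − j37.2 Ω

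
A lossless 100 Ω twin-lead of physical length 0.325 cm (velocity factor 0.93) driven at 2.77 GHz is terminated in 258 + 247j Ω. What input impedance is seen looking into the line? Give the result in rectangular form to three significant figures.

λ = v/f = 0.93·c / 2.77 GHz = 0.101 m
βl = 2π·l/λ = 2π × 0.0323 = 11.6°
tan(βl) = tan(11.6°) = 0.206
Z_in = Z_0·(Z_L + jZ_0·tanβl)/(Z_0 + jZ_L·tanβl)
     = 100·(258 + j268)/(49.2 + j53)

Z_in ≈ 514 − j9.79 Ω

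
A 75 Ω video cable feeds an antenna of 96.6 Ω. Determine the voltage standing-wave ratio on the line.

VSWR ≈ 1.29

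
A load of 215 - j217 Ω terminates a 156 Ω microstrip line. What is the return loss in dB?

RL ≈ 5.63 dB

Γ = (59 − j217)/(371 − j217), |Γ| = 0.523
RL = −20·log₁₀|Γ| = −20·log₁₀(0.523)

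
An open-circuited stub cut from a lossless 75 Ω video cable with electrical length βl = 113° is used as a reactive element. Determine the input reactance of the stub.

tan(βl) = -2.36
For an open-circuited stub, Z_in = −jZ_0·cot(βl) = −jZ_0/tan(βl)

X_in ≈ 31.8 Ω (inductive)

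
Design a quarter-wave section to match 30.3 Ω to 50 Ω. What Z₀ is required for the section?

Z_qwt = √(Z_0·R_L) = √(50 × 30.3) = √1515

Z_qwt ≈ 38.9 Ω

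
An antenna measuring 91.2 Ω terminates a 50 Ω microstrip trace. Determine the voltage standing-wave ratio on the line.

For a purely resistive load, VSWR = R_L/Z_0 or Z_0/R_L (whichever > 1) = 91.2/50

VSWR ≈ 1.82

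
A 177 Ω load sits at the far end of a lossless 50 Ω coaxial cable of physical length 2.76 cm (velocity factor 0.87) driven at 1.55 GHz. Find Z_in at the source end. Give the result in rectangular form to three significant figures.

λ = v/f = 0.87·c / 1.55 GHz = 0.168 m
βl = 2π·l/λ = 2π × 0.164 = 59°
tan(βl) = tan(59°) = 1.66
Z_in = Z_0·(Z_L + jZ_0·tanβl)/(Z_0 + jZ_L·tanβl)
     = 50·(177 + j83.2)/(50 + j295)

Z_in ≈ 18.7 − j26.9 Ω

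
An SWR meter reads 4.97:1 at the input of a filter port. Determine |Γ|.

|Γ| = (S − 1)/(S + 1) = (4.97 − 1)/(4.97 + 1) = 3.97/5.97

|Γ| ≈ 0.665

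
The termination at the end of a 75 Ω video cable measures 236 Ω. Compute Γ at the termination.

Γ = (Z_L − Z_0)/(Z_L + Z_0) = (236 − 75)/(236 + 75) = 161/311

Γ = 0.518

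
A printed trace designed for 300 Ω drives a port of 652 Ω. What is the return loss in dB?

Γ = (652 − 300)/(652 + 300) = 0.37
RL = −20·log₁₀|Γ| = −20·log₁₀(0.37)

RL ≈ 8.64 dB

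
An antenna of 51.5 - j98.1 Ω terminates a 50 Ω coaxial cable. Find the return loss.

RL ≈ 3.16 dB

Γ = (1.5 − j98.1)/(101.5 − j98.1), |Γ| = 0.695
RL = −20·log₁₀|Γ| = −20·log₁₀(0.695)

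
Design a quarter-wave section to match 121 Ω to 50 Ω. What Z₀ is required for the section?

Z_qwt ≈ 77.8 Ω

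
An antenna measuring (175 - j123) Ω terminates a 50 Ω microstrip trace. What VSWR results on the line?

Γ = (Z_L − Z_0)/(Z_L + Z_0) = (125 − j123)/(225 − j123)
|Γ| = 175/256 = 0.684
VSWR = (1 + |Γ|)/(1 − |Γ|) = 1.68/0.316

VSWR ≈ 5.33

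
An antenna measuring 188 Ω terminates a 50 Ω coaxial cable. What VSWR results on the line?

VSWR ≈ 3.76

Γ = (188 − 50)/(188 + 50) = 0.58
VSWR = (1 + 0.58)/(1 − 0.58)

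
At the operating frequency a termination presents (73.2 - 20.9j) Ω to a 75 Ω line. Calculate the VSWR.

VSWR ≈ 1.33

Γ = (Z_L − Z_0)/(Z_L + Z_0) = (-1.8 − j20.9)/(148.2 − j20.9)
|Γ| = 21/150 = 0.14
VSWR = (1 + |Γ|)/(1 − |Γ|) = 1.14/0.86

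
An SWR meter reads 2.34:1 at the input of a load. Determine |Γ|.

|Γ| ≈ 0.401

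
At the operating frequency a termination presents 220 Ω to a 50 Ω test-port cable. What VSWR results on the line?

For a purely resistive load, VSWR = R_L/Z_0 or Z_0/R_L (whichever > 1) = 220/50

VSWR ≈ 4.4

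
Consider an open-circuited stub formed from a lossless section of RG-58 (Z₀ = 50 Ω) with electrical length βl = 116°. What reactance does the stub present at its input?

X_in ≈ 24.4 Ω (inductive)

tan(βl) = -2.05
For an open-circuited stub, Z_in = −jZ_0·cot(βl) = −jZ_0/tan(βl)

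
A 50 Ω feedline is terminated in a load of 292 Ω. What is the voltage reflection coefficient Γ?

Γ = (Z_L − Z_0)/(Z_L + Z_0) = (292 − 50)/(292 + 50) = 242/342

Γ = 0.708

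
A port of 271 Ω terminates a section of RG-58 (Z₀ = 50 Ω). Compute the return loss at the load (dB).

RL ≈ 3.24 dB

Γ = (271 − 50)/(271 + 50) = 0.688
RL = −20·log₁₀|Γ| = −20·log₁₀(0.688)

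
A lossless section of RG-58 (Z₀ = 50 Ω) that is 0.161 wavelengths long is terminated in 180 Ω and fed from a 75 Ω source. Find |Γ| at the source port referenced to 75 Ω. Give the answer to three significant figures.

βl = 2π × 0.161 = 58°
tan(βl) = 1.6
Z_in = Z_0·(Z_L + jZ_0·tanβl)/(Z_0 + jZ_L·tanβl) = 18.8 − j28 Ω
Γ_s = (Z_in − Z_s)/(Z_in + Z_s) = (-56.2 − j28)/(93.8 − j28), |Γ_s| = 0.642

|Γ| ≈ 0.642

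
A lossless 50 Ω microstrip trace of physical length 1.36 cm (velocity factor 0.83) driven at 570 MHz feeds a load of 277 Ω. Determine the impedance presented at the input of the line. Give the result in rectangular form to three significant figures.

Z_in ≈ 131 − j133 Ω

λ = v/f = 0.83·c / 570 MHz = 0.437 m
βl = 2π·l/λ = 2π × 0.0311 = 11.2°
tan(βl) = tan(11.2°) = 0.198
Z_in = Z_0·(Z_L + jZ_0·tanβl)/(Z_0 + jZ_L·tanβl)
     = 50·(277 + j9.91)/(50 + j54.9)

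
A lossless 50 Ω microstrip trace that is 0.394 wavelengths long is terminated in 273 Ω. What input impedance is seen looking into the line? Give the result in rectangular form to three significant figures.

βl = 2π × 0.394 = 142°
tan(βl) = tan(142°) = -0.786
Z_in = Z_0·(Z_L + jZ_0·tanβl)/(Z_0 + jZ_L·tanβl)
     = 50·(273 − j39.3)/(50 − j215)

Z_in ≈ 22.8 + j58.3 Ω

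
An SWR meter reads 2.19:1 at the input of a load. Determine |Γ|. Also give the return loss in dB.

|Γ| = (S − 1)/(S + 1) = (2.19 − 1)/(2.19 + 1) = 1.19/3.19
RL = −20·log₁₀|Γ| = −20·log₁₀(0.373)

|Γ| ≈ 0.373; return loss ≈ 8.56 dB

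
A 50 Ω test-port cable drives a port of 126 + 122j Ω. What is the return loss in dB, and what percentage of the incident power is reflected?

RL ≈ 3.46 dB; 45.1% of incident power reflected

Γ = (76 + j122)/(176 + j122), |Γ| = 0.671
RL = −20·log₁₀(0.671) = 3.46 dB
P_refl/P_inc = |Γ|² = 0.451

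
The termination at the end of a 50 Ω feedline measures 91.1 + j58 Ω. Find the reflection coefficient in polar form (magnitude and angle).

Γ = (Z_L − Z_0)/(Z_L + Z_0) = (41.1 + j58)/(141.1 + j58)
|Γ| = 71.1/153 = 0.466

Γ ≈ 0.466 ∠ 32.3°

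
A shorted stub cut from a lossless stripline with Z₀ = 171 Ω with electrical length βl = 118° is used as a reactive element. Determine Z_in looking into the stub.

tan(βl) = -1.88
For a shorted stub, Z_in = jZ_0·tan(βl)

Z_in ≈ −j322 Ω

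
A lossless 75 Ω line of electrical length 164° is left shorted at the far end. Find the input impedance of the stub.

tan(βl) = -0.287
For a shorted stub, Z_in = jZ_0·tan(βl)

Z_in ≈ −j21.5 Ω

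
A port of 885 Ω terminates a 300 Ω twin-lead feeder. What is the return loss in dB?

RL ≈ 6.13 dB

Γ = (885 − 300)/(885 + 300) = 0.494
RL = −20·log₁₀|Γ| = −20·log₁₀(0.494)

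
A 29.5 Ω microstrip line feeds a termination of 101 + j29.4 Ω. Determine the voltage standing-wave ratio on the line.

VSWR ≈ 3.74

Γ = (Z_L − Z_0)/(Z_L + Z_0) = (71.5 + j29.4)/(130.5 + j29.4)
|Γ| = 77.3/134 = 0.578
VSWR = (1 + |Γ|)/(1 − |Γ|) = 1.58/0.422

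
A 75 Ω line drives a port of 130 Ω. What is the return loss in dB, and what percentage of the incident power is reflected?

Γ = (130 − 75)/(130 + 75) = 0.268
RL = −20·log₁₀(0.268) = 11.4 dB
P_refl/P_inc = |Γ|² = 0.072

RL ≈ 11.4 dB; 7.2% of incident power reflected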